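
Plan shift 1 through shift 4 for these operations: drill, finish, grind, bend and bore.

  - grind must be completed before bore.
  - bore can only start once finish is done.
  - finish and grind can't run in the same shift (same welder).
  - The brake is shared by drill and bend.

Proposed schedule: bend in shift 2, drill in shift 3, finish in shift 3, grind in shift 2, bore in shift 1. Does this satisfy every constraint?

No — it violates: bore can only start once finish is done

finish and grind can't run in the same shift (same welder) — holds.
bore can only start once finish is done — violated.
The brake is shared by drill and bend — holds.
grind must be completed before bore — violated.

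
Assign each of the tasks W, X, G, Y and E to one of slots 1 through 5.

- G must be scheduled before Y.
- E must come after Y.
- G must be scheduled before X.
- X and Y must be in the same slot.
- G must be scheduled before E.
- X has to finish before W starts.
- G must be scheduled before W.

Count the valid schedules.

20

Splitting on W: it can be 3 (3), 4 (7), 5 (10). Listing each branch's schedules as (X, G, Y, E):
W=3: (2,1,2,3) (2,1,2,4) (2,1,2,5) — 3.
W=4: (2,1,2,3) (2,1,2,4) (2,1,2,5) (3,1,3,4) (3,1,3,5) (3,2,3,4) (3,2,3,5) — 7.
W=5: (2,1,2,3) (2,1,2,4) (2,1,2,5) (3,1,3,4) (3,1,3,5) (3,2,3,4) (3,2,3,5) (4,1,4,5) (4,2,4,5) (4,3,4,5) — 10.
Summing: 3 + 7 + 10 = 20.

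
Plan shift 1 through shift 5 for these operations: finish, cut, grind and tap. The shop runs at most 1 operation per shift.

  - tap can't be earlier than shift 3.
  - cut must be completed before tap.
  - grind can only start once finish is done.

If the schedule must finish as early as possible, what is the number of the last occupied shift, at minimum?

The precedence chain requires at least 2 distinct shifts.
With at most 1 per shift and 4 operations, at least 4 shifts are needed.
tap can't be placed before shift 3, so the schedule must run through at least shift 3.
4 works (last occupied shift: shift 4): for example tap=shift 3, finish=shift 1, cut=shift 2, grind=shift 4.

shift 4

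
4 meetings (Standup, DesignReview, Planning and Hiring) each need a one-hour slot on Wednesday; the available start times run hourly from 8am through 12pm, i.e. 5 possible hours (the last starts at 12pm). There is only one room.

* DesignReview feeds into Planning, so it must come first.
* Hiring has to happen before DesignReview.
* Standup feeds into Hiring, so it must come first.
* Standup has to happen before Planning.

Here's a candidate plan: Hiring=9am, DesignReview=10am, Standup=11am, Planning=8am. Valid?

Invalid. Standup has to happen before Planning.

DesignReview feeds into Planning, so it must come first — violated.
Standup feeds into Hiring, so it must come first — violated.
Standup has to happen before Planning — violated.
There is only one room — holds.
Hiring has to happen before DesignReview — holds.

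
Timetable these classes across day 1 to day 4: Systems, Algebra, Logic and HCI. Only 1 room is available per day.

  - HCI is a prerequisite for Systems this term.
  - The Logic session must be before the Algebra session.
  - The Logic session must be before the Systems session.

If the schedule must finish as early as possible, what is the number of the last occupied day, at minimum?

day 4

The precedence chain requires at least 2 distinct days.
With at most 1 per day and 4 classes, at least 4 days are needed.
4 works (last occupied day: day 4): for example Systems -> day 3, Algebra -> day 4, HCI -> day 2, Logic -> day 1.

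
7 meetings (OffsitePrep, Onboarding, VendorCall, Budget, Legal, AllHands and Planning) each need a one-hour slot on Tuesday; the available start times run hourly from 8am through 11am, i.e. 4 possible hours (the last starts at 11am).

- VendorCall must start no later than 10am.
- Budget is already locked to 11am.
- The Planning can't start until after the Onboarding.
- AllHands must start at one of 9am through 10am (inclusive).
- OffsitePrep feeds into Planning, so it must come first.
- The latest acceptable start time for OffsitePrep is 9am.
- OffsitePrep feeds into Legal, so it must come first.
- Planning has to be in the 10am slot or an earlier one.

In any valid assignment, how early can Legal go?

Precedence pushes Legal to at least 9am.
Legal at 9am is achievable: AllHands in 9am; Budget in 11am; OffsitePrep in 8am; Planning in 9am; VendorCall in 8am; Legal in 9am; Onboarding in 8am.

9am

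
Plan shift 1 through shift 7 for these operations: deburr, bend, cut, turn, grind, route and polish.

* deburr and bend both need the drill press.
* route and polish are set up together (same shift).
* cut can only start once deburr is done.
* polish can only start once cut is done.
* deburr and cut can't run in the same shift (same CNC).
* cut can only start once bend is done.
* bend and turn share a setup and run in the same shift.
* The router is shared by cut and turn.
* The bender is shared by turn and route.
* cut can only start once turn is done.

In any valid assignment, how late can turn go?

shift 5

Downstream work caps turn at shift 5.
turn at shift 5 is achievable: deburr in shift 1; route in shift 7; polish in shift 7; cut in shift 6; turn in shift 5; bend in shift 5; grind in shift 1.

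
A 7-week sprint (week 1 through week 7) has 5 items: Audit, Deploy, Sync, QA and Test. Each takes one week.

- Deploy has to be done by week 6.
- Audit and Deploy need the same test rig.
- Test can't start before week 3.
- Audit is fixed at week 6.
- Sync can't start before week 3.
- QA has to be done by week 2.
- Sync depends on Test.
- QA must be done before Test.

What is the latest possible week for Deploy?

Deploy's own window allows nothing later than week 6.
Deploy at week 5 is achievable: QA=week 1; Test=week 3; Deploy=week 5; Sync=week 4; Audit=week 6.
Nothing later works — the conflict constraints rule out every week after week 5.

week 5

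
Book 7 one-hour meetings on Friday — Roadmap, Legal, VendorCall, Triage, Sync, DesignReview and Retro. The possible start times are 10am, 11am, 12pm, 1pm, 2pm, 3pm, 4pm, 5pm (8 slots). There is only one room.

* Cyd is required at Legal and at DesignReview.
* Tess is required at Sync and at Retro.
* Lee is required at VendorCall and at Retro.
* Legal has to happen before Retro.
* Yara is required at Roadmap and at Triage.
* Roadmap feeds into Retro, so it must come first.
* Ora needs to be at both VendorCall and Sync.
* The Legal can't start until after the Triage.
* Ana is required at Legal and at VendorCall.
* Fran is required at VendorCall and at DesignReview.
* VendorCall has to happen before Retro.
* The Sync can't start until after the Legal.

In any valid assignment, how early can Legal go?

11am

Precedence pushes Legal to at least 11am; downstream work caps Legal at 4pm.
Legal at 11am is achievable: Roadmap=12pm; VendorCall=1pm; Triage=10am; DesignReview=4pm; Sync=3pm; Legal=11am; Retro=2pm.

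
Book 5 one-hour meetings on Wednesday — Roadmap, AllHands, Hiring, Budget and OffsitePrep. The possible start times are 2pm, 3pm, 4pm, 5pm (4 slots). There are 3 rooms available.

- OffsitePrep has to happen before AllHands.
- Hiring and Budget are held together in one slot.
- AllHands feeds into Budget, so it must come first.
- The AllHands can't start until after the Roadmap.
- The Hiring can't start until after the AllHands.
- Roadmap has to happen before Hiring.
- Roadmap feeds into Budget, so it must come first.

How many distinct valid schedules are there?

6

Splitting on Roadmap: it can be 2pm (4), 3pm (2). Listing each branch's schedules as (AllHands, Hiring, Budget, OffsitePrep):
Roadmap=2pm: (3pm,4pm,4pm,2pm) (3pm,5pm,5pm,2pm) (4pm,5pm,5pm,2pm) (4pm,5pm,5pm,3pm) — 4.
Roadmap=3pm: (4pm,5pm,5pm,2pm) (4pm,5pm,5pm,3pm) — 2.
Summing: 4 + 2 = 6.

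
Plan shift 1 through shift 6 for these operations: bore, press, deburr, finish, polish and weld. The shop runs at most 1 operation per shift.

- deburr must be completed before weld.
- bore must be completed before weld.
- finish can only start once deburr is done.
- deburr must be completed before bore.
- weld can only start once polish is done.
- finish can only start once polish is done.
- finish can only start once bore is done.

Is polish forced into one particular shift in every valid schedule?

No

polish can be shift 1 (e.g. weld in shift 5; bore in shift 3; deburr in shift 2; finish in shift 4; polish in shift 1; press in shift 6) or shift 2 (e.g. deburr=shift 1; press=shift 6; bore=shift 3; weld=shift 5; finish=shift 4; polish=shift 2).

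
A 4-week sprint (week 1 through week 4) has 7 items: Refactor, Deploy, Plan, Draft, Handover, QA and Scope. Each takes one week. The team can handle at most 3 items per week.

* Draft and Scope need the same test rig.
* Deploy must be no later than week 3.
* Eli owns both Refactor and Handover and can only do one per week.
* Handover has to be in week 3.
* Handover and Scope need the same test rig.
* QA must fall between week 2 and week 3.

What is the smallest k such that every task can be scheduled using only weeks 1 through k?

With at most 3 per week and 7 tasks, at least 3 weeks are needed.
Handover can't be placed before week 3, so the schedule must run through at least week 3.
3 works (last occupied week: week 3): for example Draft -> week 3; Plan -> week 1; Scope -> week 2; Refactor -> week 1; Handover -> week 3; QA -> week 2; Deploy -> week 1.

3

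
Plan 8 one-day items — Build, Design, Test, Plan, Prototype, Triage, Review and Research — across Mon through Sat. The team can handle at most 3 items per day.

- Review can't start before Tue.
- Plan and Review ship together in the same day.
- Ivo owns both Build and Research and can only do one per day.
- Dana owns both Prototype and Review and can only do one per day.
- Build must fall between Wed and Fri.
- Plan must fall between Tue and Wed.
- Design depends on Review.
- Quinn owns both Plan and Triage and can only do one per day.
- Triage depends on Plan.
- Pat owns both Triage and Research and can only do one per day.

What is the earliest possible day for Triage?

Precedence pushes Triage to at least Wed.
Triage at Wed is achievable: Plan -> Tue; Test -> Mon; Triage -> Wed; Review -> Tue; Prototype -> Mon; Research -> Mon; Design -> Wed; Build -> Wed.

Wed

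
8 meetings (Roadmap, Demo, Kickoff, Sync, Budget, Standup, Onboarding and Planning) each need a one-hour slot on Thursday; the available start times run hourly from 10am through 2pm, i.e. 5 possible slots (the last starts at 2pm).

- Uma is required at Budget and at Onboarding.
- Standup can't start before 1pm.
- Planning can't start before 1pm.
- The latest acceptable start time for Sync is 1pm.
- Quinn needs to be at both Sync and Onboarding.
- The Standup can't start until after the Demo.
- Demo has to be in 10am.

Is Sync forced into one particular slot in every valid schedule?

No

Sync can be 10am (e.g. Planning in 1pm; Budget in 10am; Demo in 10am; Onboarding in 11am; Kickoff in 10am; Sync in 10am; Roadmap in 10am; Standup in 1pm) or 11am (e.g. Budget -> 10am, Planning -> 1pm, Demo -> 10am, Kickoff -> 10am, Onboarding -> 12pm, Sync -> 11am, Standup -> 1pm, Roadmap -> 10am).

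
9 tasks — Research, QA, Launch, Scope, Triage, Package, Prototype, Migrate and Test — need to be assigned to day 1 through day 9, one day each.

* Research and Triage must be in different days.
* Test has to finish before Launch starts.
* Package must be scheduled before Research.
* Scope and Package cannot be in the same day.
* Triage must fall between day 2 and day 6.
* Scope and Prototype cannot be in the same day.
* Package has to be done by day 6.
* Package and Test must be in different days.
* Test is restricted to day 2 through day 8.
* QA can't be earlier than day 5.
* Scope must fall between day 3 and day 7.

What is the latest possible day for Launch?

Precedence pushes Launch to at least day 3.
Launch at day 9 is achievable: Scope -> day 3, Research -> day 3, Prototype -> day 1, Package -> day 1, Launch -> day 9, QA -> day 5, Triage -> day 2, Migrate -> day 1, Test -> day 2.

day 9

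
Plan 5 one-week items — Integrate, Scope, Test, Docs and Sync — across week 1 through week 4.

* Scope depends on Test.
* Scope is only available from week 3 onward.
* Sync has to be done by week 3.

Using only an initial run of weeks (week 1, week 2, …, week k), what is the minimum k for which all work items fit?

3

The precedence chain requires at least 2 distinct weeks.
Scope can't be placed before week 3, so the schedule must run through at least week 3.
3 works (last occupied week: week 3): for example Integrate=week 1; Sync=week 1; Test=week 1; Docs=week 1; Scope=week 3.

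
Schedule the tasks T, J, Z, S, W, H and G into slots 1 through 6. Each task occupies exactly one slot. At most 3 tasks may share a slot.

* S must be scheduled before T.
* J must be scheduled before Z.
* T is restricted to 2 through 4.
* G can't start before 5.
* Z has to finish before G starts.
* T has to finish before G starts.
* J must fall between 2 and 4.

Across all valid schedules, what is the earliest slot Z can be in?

Precedence pushes Z to at least 3; downstream work caps Z at 5.
Z at 3 is achievable: W -> 1, J -> 2, T -> 2, S -> 1, Z -> 3, H -> 1, G -> 5.

3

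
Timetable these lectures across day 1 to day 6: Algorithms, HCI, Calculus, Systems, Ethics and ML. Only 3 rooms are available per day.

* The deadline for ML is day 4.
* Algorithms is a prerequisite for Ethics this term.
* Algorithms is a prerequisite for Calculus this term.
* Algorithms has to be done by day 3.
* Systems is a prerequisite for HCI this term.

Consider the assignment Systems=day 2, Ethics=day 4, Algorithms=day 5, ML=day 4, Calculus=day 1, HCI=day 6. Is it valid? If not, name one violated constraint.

Algorithms has to be done by day 3 — violated.
Algorithms is a prerequisite for Ethics this term — violated.
Systems is a prerequisite for HCI this term — holds.
Algorithms is a prerequisite for Calculus this term — violated.
The deadline for ML is day 4 — holds.
Only 3 rooms are available per day — holds.

Invalid. Algorithms is a prerequisite for Calculus this term.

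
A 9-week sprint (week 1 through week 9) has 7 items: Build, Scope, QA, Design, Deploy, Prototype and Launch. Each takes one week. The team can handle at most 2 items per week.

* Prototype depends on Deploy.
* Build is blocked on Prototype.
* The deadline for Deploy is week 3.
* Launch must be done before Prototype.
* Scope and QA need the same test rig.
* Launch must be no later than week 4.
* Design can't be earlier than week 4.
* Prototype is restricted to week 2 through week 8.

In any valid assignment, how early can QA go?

week 1

QA at week 1 is achievable: Launch=week 2, Prototype=week 3, Scope=week 2, Deploy=week 1, Design=week 4, Build=week 4, QA=week 1.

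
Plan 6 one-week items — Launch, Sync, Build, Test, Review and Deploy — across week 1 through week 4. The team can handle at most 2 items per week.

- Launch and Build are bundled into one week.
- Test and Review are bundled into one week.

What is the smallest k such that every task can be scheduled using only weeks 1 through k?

With at most 2 per week and 6 tasks, at least 3 weeks are needed.
3 works (last occupied week: week 3): for example Launch=week 1; Deploy=week 2; Sync=week 2; Review=week 3; Test=week 3; Build=week 1.

3 weeks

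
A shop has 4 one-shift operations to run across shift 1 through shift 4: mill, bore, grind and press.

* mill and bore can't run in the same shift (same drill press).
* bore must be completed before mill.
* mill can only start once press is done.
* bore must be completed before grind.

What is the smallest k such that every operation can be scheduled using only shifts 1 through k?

The precedence chain requires at least 2 distinct shifts.
2 works (last occupied shift: shift 2): for example press -> shift 1, bore -> shift 1, mill -> shift 2, grind -> shift 2.

2 shifts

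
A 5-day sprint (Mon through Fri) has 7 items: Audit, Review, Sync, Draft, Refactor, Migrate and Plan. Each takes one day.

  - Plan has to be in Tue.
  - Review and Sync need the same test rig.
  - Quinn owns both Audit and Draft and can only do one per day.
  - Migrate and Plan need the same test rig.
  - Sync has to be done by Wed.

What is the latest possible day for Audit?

Fri

Audit at Fri is achievable: Plan in Tue, Review in Tue, Draft in Mon, Sync in Mon, Audit in Fri, Migrate in Mon, Refactor in Mon.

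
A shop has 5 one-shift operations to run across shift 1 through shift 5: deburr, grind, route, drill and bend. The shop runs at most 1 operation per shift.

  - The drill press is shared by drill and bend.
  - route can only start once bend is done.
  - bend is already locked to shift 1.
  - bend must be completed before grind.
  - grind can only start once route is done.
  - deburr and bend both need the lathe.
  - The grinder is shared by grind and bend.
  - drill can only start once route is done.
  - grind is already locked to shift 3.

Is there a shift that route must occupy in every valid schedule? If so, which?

shift 2

bend is fixed at shift 1 and must come before route, so route is at least shift 2.
grind is fixed at shift 3 and must come after route, so route is at most shift 2.
So route must be shift 2.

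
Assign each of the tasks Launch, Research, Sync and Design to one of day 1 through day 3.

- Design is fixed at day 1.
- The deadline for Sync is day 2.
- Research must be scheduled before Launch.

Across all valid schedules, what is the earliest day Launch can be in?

day 2

Precedence pushes Launch to at least day 2.
Launch at day 2 is achievable: Sync=day 1; Launch=day 2; Research=day 1; Design=day 1.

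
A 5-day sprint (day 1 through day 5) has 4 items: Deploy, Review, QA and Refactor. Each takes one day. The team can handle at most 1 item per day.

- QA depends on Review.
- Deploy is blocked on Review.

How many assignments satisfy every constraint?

40

Splitting on Deploy: it can be day 2 (6), day 3 (10), day 4 (12), day 5 (12). Listing each branch's schedules as (Review, QA, Refactor) by day number:
Deploy=day 2: (1,3,4) (1,3,5) (1,4,3) (1,4,5) (1,5,3) (1,5,4) — 6.
Deploy=day 3: (1,2,4) (1,2,5) (1,4,2) (1,4,5) (1,5,2) (1,5,4) (2,4,1) (2,4,5) (2,5,1) (2,5,4) — 10.
Deploy=day 4: (1,2,3) (1,2,5) (1,3,2) (1,3,5) (1,5,2) (1,5,3) (2,3,1) (2,3,5) (2,5,1) (2,5,3) (3,5,1) (3,5,2) — 12.
Deploy=day 5: (1,2,3) (1,2,4) (1,3,2) (1,3,4) (1,4,2) (1,4,3) (2,3,1) (2,3,4) (2,4,1) (2,4,3) (3,4,1) (3,4,2) — 12.
Summing: 6 + 10 + 12 + 12 = 40.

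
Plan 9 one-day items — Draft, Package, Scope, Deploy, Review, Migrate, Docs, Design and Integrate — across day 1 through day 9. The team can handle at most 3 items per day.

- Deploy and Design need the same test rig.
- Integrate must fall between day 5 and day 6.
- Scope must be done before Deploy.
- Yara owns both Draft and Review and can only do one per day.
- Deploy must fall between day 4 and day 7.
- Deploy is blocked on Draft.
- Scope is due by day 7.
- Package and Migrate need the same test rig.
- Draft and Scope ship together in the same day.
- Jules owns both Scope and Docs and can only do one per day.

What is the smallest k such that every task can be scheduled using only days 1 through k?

5

The precedence chain requires at least 2 distinct days.
With at most 3 per day and 9 tasks, at least 3 days are needed.
Integrate can't be placed before day 5, so the schedule must run through at least day 5.
5 works (last occupied day: day 5): for example Deploy=day 4; Review=day 2; Integrate=day 5; Draft=day 1; Package=day 1; Design=day 3; Scope=day 1; Migrate=day 2; Docs=day 2.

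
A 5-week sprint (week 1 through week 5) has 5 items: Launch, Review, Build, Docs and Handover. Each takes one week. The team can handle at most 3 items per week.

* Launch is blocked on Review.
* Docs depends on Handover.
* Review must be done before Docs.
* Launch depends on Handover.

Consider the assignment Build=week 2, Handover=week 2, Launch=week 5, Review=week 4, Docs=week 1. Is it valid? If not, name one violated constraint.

Docs depends on Handover — violated.
Launch depends on Handover — holds.
Launch is blocked on Review — holds.
The team can handle at most 3 items per week — holds.
Review must be done before Docs — violated.

No — it violates: Review must be done before Docs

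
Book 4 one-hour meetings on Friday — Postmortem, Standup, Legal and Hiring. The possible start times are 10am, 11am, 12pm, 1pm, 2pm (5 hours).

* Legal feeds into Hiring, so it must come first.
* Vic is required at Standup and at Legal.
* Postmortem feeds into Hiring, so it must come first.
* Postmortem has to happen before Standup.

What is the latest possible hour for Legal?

Downstream work caps Legal at 1pm.
Legal at 1pm is achievable: Standup in 11am, Postmortem in 10am, Legal in 1pm, Hiring in 2pm.

1pm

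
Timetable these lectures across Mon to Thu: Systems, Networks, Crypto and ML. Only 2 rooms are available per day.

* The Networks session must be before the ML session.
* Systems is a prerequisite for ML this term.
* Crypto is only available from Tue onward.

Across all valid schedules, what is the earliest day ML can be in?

Precedence pushes ML to at least Tue.
ML at Tue is achievable: Systems -> Mon, Crypto -> Tue, ML -> Tue, Networks -> Mon.

Tue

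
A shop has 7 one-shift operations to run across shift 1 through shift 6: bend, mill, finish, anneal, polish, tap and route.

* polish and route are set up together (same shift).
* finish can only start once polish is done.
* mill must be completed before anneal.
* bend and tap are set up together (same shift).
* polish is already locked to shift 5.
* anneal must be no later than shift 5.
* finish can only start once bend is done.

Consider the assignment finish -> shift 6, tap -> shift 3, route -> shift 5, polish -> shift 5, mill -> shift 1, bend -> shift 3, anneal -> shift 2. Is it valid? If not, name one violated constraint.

Yes

anneal must be no later than shift 5 — holds.
mill must be completed before anneal — holds.
finish can only start once polish is done — holds.
polish is already locked to shift 5 — holds.
bend and tap are set up together (same shift) — holds.
finish can only start once bend is done — holds.
polish and route are set up together (same shift) — holds.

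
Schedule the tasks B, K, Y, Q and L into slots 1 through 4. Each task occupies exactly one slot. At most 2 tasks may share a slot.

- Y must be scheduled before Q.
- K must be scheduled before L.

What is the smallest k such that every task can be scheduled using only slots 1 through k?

The precedence chain requires at least 2 distinct slots.
With at most 2 per slot and 5 tasks, at least 3 slots are needed.
3 works (last occupied slot: 3): for example L -> 2, Q -> 2, B -> 3, K -> 1, Y -> 1.

3 slots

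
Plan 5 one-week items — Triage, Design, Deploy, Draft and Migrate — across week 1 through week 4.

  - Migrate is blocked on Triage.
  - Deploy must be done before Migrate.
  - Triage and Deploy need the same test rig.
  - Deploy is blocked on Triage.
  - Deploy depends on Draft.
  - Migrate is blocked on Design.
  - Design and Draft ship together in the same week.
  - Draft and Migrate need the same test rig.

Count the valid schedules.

Splitting on Triage: it can be week 1 (4), week 2 (2). Listing each branch's schedules as (Design, Deploy, Draft, Migrate) by week number:
Triage=week 1: (1,2,1,3) (1,2,1,4) (1,3,1,4) (2,3,2,4) — 4.
Triage=week 2: (1,3,1,4) (2,3,2,4) — 2.
Summing: 4 + 2 = 6.

6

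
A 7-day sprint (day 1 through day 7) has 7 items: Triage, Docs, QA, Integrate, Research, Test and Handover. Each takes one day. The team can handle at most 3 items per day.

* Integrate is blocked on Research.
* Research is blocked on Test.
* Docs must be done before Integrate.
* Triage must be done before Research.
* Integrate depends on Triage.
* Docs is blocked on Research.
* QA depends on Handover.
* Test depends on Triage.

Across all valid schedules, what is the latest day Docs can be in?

Precedence pushes Docs to at least day 4; downstream work caps Docs at day 6.
Docs at day 6 is achievable: QA -> day 2; Docs -> day 6; Triage -> day 1; Handover -> day 1; Test -> day 2; Research -> day 3; Integrate -> day 7.

day 6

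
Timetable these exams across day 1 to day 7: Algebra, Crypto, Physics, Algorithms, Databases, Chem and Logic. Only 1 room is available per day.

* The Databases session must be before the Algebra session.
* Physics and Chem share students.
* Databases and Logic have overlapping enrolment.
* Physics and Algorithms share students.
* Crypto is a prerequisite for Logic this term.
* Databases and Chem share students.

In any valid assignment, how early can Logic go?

day 2

Precedence pushes Logic to at least day 2.
Logic at day 2 is achievable: Algorithms=day 6, Databases=day 3, Physics=day 5, Crypto=day 1, Chem=day 7, Logic=day 2, Algebra=day 4.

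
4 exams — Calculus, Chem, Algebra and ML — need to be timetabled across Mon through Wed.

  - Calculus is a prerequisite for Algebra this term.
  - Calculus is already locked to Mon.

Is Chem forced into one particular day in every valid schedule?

Chem can be Mon (e.g. Calculus -> Mon, Chem -> Mon, Algebra -> Tue, ML -> Mon) or Tue (e.g. Calculus -> Mon; Algebra -> Tue; Chem -> Tue; ML -> Mon).

No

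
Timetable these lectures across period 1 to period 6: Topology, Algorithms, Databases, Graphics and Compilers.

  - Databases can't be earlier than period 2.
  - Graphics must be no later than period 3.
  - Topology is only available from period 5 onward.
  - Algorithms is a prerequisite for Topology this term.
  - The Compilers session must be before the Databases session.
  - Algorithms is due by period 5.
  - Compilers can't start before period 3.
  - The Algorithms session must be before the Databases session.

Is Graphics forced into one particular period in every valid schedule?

Graphics can be period 1 (e.g. Compilers=period 3, Topology=period 5, Algorithms=period 1, Databases=period 4, Graphics=period 1) or period 2 (e.g. Algorithms -> period 1; Compilers -> period 3; Databases -> period 4; Graphics -> period 2; Topology -> period 5).

No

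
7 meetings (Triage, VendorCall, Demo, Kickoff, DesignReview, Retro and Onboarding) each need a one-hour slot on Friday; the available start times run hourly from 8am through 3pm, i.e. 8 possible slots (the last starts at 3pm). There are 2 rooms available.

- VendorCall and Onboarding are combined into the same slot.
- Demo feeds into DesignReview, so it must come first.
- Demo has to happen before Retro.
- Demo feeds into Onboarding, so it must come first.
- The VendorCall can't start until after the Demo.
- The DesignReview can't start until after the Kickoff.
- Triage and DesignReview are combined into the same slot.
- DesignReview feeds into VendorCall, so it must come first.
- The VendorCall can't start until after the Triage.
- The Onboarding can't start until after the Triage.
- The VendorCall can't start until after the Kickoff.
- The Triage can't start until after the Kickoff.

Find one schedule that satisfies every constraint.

Triage=9am, Onboarding=10am, Retro=11am, Demo=8am, DesignReview=9am, Kickoff=8am, VendorCall=10am

Checking: Triage(9am) before VendorCall(10am); Kickoff(8am) before Triage(9am); Demo(8am) before Retro(11am); Kickoff(8am) before DesignReview(9am); Triage(9am) before Onboarding(10am); Kickoff(8am) before VendorCall(10am); DesignReview(9am) before VendorCall(10am); Demo(8am) before VendorCall(10am); Demo(8am) before Onboarding(10am); Demo(8am) before DesignReview(9am); VendorCall = Onboarding = 10am; Triage = DesignReview = 9am; max 2 per slot (cap 2).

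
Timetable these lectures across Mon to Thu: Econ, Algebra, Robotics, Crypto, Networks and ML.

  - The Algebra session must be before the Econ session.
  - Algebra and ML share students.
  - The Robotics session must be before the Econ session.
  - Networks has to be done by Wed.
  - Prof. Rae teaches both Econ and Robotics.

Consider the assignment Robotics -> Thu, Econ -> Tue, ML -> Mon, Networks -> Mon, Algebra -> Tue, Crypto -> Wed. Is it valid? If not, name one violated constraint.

Prof. Rae teaches both Econ and Robotics — holds.
Networks has to be done by Wed — holds.
The Robotics session must be before the Econ session — violated.
The Algebra session must be before the Econ session — violated.
Algebra and ML share students — holds.

Invalid. The Robotics session must be before the Econ session.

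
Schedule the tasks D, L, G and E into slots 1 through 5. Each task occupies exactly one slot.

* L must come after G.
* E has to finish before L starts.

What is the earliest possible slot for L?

2

Precedence pushes L to at least 2.
L at 2 is achievable: E -> 1; L -> 2; D -> 1; G -> 1.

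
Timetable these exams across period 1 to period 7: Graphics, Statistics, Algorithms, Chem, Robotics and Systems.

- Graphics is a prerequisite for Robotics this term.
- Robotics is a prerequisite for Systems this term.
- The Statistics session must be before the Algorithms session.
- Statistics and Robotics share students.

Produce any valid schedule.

Chem=period 1, Statistics=period 1, Robotics=period 2, Algorithms=period 2, Systems=period 3, Graphics=period 1

Checking: Robotics(period 2) before Systems(period 3); Statistics(period 1) before Algorithms(period 2); Graphics(period 1) before Robotics(period 2); Statistics(period 1) != Robotics(period 2).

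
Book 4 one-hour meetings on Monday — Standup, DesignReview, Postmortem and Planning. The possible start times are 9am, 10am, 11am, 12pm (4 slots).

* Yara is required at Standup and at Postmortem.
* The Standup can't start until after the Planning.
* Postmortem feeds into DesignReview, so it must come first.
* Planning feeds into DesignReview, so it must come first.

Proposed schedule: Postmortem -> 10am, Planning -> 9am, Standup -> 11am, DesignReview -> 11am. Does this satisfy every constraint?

The Standup can't start until after the Planning — holds.
Yara is required at Standup and at Postmortem — holds.
Planning feeds into DesignReview, so it must come first — holds.
Postmortem feeds into DesignReview, so it must come first — holds.

Yes, all constraints hold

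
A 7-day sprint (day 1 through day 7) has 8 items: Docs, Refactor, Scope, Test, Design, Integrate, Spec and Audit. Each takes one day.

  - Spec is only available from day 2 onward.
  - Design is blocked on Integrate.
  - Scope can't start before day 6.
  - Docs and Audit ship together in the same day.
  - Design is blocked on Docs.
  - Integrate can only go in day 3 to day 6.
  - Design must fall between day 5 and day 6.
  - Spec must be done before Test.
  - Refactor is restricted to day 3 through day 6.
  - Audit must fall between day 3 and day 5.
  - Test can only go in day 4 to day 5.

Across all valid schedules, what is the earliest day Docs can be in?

Docs must be in the same day as Audit, which can't be before day 3, so Docs is at least day 3; downstream work caps Docs at day 5.
Docs at day 3 is achievable: Integrate -> day 3, Spec -> day 2, Test -> day 4, Scope -> day 6, Design -> day 5, Docs -> day 3, Refactor -> day 3, Audit -> day 3.

day 3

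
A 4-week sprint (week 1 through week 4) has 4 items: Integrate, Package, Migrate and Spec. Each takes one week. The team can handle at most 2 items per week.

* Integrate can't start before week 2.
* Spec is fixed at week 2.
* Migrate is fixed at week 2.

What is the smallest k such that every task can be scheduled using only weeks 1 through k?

With at most 2 per week and 4 tasks, at least 2 weeks are needed.
Integrate can't be placed before week 2, so the schedule must run through at least week 2.
Could 2 weeks be enough, i.e. nothing placed later than week 2? No: Integrate's window within 2 weeks is {week 2}; Migrate's window within 2 weeks is {week 2}; Spec's window within 2 weeks is {week 2}; that puts Integrate, Migrate and Spec all in week 2 — more than 2 per week.
So 2 weeks is not enough.
3 works (last occupied week: week 3): for example Migrate=week 2; Package=week 1; Spec=week 2; Integrate=week 3.

3 weeks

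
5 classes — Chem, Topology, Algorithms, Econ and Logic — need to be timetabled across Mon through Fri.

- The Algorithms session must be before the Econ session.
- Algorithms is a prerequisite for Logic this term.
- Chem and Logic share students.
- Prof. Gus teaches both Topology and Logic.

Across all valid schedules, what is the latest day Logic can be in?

Precedence pushes Logic to at least Tue.
Logic at Fri is achievable: Logic=Fri; Algorithms=Mon; Topology=Mon; Econ=Tue; Chem=Mon.

Fri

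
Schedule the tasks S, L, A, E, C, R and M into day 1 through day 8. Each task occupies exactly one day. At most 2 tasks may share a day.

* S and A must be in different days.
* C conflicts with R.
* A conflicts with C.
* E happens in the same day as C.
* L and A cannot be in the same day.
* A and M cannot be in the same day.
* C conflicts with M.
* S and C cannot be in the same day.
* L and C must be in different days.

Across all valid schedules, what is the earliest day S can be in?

S at day 1 is achievable: C in day 3, E in day 3, L in day 1, A in day 2, M in day 4, S in day 1, R in day 2.

day 1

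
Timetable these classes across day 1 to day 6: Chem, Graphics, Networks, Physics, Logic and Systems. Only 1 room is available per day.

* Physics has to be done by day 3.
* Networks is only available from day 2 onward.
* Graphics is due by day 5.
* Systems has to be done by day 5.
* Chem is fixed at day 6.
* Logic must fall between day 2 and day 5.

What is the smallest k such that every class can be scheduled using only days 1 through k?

6 days

With at most 1 per day and 6 classes, at least 6 days are needed.
Chem can't be placed before day 6, so the schedule must run through at least day 6.
6 works (last occupied day: day 6): for example Chem in day 6; Logic in day 2; Networks in day 4; Systems in day 5; Graphics in day 3; Physics in day 1.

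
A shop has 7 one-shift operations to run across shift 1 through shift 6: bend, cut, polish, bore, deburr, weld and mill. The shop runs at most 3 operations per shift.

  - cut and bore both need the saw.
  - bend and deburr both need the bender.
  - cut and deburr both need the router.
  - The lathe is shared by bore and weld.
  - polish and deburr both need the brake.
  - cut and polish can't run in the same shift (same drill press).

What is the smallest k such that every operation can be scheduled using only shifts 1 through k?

3 shifts

With at most 3 per shift and 7 operations, at least 3 shifts are needed.
3 works (last occupied shift: shift 3): for example bend -> shift 1, polish -> shift 2, weld -> shift 1, cut -> shift 1, deburr -> shift 3, mill -> shift 2, bore -> shift 2.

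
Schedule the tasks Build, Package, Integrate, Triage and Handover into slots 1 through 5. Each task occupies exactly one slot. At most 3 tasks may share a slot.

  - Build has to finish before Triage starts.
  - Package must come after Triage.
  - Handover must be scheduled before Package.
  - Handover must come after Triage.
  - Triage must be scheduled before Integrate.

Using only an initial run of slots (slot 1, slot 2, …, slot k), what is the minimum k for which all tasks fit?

The precedence chain requires at least 4 distinct slots.
With at most 3 per slot and 5 tasks, at least 2 slots are needed.
4 works (last occupied slot: 4): for example Package=4; Build=1; Triage=2; Handover=3; Integrate=3.

4 slots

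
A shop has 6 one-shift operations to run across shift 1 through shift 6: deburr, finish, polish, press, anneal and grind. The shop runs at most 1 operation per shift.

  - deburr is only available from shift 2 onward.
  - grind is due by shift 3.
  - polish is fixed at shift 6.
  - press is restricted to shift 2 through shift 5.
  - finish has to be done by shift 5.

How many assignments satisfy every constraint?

48

Splitting on deburr: it can be shift 2 (10), shift 3 (10), shift 4 (14), shift 5 (14). Listing each branch's schedules as (finish, polish, press, anneal, grind) by shift number:
deburr=shift 2: (1,6,4,5,3) (1,6,5,4,3) (3,6,4,5,1) (3,6,5,4,1) (4,6,3,5,1) (4,6,5,1,3) (4,6,5,3,1) (5,6,3,4,1) (5,6,4,1,3) (5,6,4,3,1) — 10.
deburr=shift 3: (1,6,4,5,2) (1,6,5,4,2) (2,6,4,5,1) (2,6,5,4,1) (4,6,2,5,1) (4,6,5,1,2) (4,6,5,2,1) (5,6,2,4,1) (5,6,4,1,2) (5,6,4,2,1) — 10.
deburr=shift 4: (1,6,2,5,3) (1,6,3,5,2) (1,6,5,2,3) (1,6,5,3,2) (2,6,3,5,1) (2,6,5,1,3) (2,6,5,3,1) (3,6,2,5,1) (3,6,5,1,2) (3,6,5,2,1) (5,6,2,1,3) (5,6,2,3,1) (5,6,3,1,2) (5,6,3,2,1) — 14.
deburr=shift 5: (1,6,2,4,3) (1,6,3,4,2) (1,6,4,2,3) (1,6,4,3,2) (2,6,3,4,1) (2,6,4,1,3) (2,6,4,3,1) (3,6,2,4,1) (3,6,4,1,2) (3,6,4,2,1) (4,6,2,1,3) (4,6,2,3,1) (4,6,3,1,2) (4,6,3,2,1) — 14.
Summing: 10 + 10 + 14 + 14 = 48.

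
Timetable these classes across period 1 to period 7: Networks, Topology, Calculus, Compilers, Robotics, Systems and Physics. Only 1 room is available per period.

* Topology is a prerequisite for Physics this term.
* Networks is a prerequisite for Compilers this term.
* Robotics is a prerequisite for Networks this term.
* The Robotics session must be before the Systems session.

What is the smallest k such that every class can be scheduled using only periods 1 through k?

The precedence chain requires at least 3 distinct periods.
With at most 1 per period and 7 classes, at least 7 periods are needed.
7 works (last occupied period: period 7): for example Systems=period 5; Physics=period 6; Compilers=period 4; Calculus=period 7; Robotics=period 1; Topology=period 3; Networks=period 2.

7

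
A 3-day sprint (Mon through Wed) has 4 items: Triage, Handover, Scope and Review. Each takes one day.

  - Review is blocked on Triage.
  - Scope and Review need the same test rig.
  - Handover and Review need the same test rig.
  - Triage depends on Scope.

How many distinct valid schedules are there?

Enumerating: Triage in Tue; Handover in Mon; Review in Wed; Scope in Mon | Review in Wed; Scope in Mon; Triage in Tue; Handover in Tue.

2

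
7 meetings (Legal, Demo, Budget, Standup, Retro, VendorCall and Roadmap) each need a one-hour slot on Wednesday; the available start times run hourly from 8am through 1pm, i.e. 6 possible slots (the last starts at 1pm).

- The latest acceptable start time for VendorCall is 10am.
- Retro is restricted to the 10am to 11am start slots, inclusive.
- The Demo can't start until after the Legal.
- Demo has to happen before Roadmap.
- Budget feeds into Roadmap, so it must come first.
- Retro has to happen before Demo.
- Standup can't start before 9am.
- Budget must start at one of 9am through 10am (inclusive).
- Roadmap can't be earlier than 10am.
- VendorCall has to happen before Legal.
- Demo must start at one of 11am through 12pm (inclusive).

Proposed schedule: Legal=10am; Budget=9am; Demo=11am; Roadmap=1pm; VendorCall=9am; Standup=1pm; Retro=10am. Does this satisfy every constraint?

Valid

Demo has to happen before Roadmap — holds.
Retro is restricted to the 10am to 11am start slots, inclusive — holds.
Standup can't start before 9am — holds.
Budget must start at one of 9am through 10am (inclusive) — holds.
Roadmap can't be earlier than 10am — holds.
The latest acceptable start time for VendorCall is 10am — holds.
Demo must start at one of 11am through 12pm (inclusive) — holds.
The Demo can't start until after the Legal — holds.
Retro has to happen before Demo — holds.
VendorCall has to happen before Legal — holds.
Budget feeds into Roadmap, so it must come first — holds.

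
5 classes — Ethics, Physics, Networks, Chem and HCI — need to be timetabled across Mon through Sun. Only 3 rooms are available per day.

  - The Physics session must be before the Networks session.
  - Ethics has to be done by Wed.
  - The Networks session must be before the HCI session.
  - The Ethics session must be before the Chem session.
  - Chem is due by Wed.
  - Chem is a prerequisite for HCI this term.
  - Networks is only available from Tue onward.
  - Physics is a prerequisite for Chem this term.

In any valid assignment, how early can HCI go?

Precedence pushes HCI to at least Wed.
HCI at Wed is achievable: Networks in Tue, Ethics in Mon, HCI in Wed, Physics in Mon, Chem in Tue.

Wed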